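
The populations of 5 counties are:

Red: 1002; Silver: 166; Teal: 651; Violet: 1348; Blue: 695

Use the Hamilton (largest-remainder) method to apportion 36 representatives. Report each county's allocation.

Red 9; Silver 2; Teal 6; Violet 13; Blue 6

Standard divisor: 3862 ÷ 36 ≈ 107.278.
Standard quotas: Red 9.340, Silver 1.547, Teal 6.068, Violet 12.566, Blue 6.479.
Lower quotas: Red 9, Silver 1, Teal 6, Violet 12, Blue 6 (sum 34, leaving 2 seats).
Remainders in descending order: Violet 0.566, Silver 0.547, Blue 0.479, Red 0.340, Teal 0.068.
Largest remainders: Violet, Silver receive the extra seats.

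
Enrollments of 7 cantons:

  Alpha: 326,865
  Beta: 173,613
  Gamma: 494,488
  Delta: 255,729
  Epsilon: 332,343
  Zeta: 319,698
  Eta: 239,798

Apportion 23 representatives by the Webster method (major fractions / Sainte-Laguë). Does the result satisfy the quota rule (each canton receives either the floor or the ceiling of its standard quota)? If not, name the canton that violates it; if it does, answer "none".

none

Standard quotas: Alpha 3.509, Beta 1.864, Gamma 5.308, Delta 2.745, Epsilon 3.568, Zeta 3.432, Eta 2.574.
Webster allocation: Alpha 3, Beta 2, Gamma 5, Delta 3, Epsilon 4, Zeta 3, Eta 3.
Every allocation lies between the lower and upper quota.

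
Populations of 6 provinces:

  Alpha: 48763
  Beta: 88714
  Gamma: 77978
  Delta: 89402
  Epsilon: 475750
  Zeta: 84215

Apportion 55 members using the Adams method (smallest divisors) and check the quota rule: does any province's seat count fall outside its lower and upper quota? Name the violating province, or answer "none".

Standard quotas: Alpha 3.101, Beta 5.642, Gamma 4.959, Delta 5.686, Epsilon 30.256, Zeta 5.356.
Adams allocation: Alpha 3, Beta 6, Gamma 5, Delta 6, Epsilon 29, Zeta 6.
Epsilon has quota 30.256 (lower 30, upper 31) but receives 29 — outside the quota interval.

Epsilon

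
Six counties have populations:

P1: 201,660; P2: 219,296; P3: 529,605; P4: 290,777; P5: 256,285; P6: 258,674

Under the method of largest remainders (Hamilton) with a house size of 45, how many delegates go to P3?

14

Total 1756297; standard divisor 1756297/45 ≈ 39028.822.
Standard quotas: P1 5.1670, P2 5.6188, P3 13.5696, P4 7.4503, P5 6.5666, P6 6.6278.
Lower quotas: P1 5, P2 5, P3 13, P4 7, P5 6, P6 6 (sum 42, leaving 3 seats).
Remainders in descending order: P6 0.6278, P2 0.6188, P3 0.5696, P5 0.5666, P4 0.4503, P1 0.1670.
Largest remainders: P6, P2, P3 receive the extra seats.
P3 receives 14.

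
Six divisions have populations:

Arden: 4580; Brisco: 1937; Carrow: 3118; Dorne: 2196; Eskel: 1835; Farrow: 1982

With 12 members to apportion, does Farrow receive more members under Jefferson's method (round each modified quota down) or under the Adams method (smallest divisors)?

Adams

Jefferson: Arden 4, Brisco 1, Carrow 3, Dorne 2, Eskel 1, Farrow 1.
Adams: Arden 3, Brisco 2, Carrow 2, Dorne 2, Eskel 1, Farrow 2.
Farrow gets 1 under Jefferson and 2 under Adams.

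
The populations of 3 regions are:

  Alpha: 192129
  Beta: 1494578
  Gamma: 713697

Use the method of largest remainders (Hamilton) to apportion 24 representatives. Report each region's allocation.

Alpha 2, Beta 15, Gamma 7

Total 2400404; standard divisor 2400404/24 ≈ 100016.833.
Standard quotas: Alpha 1.9210, Beta 14.9433, Gamma 7.1358.
Lower quotas: Alpha 1, Beta 14, Gamma 7 (sum 22, leaving 2 seats).
Remainders in descending order: Beta 0.9433, Alpha 0.9210, Gamma 0.1358.
Largest remainders: Beta, Alpha receive the extra seats.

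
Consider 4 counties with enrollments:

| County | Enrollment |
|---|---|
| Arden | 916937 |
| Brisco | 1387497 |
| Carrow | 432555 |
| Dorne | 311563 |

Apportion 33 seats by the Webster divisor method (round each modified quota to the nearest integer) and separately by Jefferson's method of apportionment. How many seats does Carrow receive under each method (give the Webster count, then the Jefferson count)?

Webster: Arden 10, Brisco 15, Carrow 5, Dorne 3.
Jefferson: Arden 10, Brisco 16, Carrow 4, Dorne 3.
Carrow gets 5 under Webster and 4 under Jefferson.

5 and 4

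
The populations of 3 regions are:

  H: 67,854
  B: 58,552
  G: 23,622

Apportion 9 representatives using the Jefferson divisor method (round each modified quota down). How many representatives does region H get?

Standard divisor 150028/9 ≈ 16669.778; standard quotas: H 4.070, B 3.512, G 1.417.
Rounding down gives 4, 3, 1 = 8 seats, so the divisor must be adjusted.
With modified divisor 14100: modified quotas H 4.812, B 4.153, G 1.675.
Rounding down: H 4, B 4, G 1 (total 9).
H receives 4.

4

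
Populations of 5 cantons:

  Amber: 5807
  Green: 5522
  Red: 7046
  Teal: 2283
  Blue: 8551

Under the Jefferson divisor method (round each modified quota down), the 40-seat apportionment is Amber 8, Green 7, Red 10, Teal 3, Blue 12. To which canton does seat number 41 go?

Green

Priority for the next seat is population ÷ (current seats + 1).
Priorities: Amber 645.222, Green 690.250, Red 640.545, Teal 570.750, Blue 657.769.
Highest priority: Green.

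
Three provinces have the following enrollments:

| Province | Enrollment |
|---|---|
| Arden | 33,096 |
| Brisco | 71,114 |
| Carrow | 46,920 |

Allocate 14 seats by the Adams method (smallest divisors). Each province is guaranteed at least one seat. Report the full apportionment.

Arden=3, Brisco=7, Carrow=4

Standard divisor 151130/14 ≈ 10795; standard quotas: Arden 3.066, Brisco 6.588, Carrow 4.346.
Rounding up gives 4, 7, 5 = 16 seats, so the divisor must be adjusted.
With modified divisor 11800: modified quotas Arden 2.805, Brisco 6.027, Carrow 3.976.
Rounding up: Arden 3, Brisco 7, Carrow 4 (total 14).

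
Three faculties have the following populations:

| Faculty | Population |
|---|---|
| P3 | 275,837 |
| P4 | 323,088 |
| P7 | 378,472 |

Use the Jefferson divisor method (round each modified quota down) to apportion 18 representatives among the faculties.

Standard divisor 977397/18 ≈ 54299.833; standard quotas: P3 5.080, P4 5.950, P7 6.970.
Rounding down gives 5, 5, 6 = 16 seats, so the divisor must be adjusted.
With modified divisor 50600: modified quotas P3 5.451, P4 6.385, P7 7.480.
Rounding down: P3 5, P4 6, P7 7 (total 18).

P3=5; P4=6; P7=7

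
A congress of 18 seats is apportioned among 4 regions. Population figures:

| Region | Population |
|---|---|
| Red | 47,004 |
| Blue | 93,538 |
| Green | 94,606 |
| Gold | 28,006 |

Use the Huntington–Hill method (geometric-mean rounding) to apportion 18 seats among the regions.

Red 3, Blue 6, Green 7, Gold 2

With divisor 14516: modified quotas Red 3.238, Blue 6.444, Green 6.517, Gold 1.929.
Geometric-mean thresholds: Red √(3·4)=3.464, Blue √(6·7)=6.481, Green √(6·7)=6.481, Gold √(1·2)=1.414.
Each quota rounded against its threshold gives Red 3, Blue 6, Green 7, Gold 2 (total 18).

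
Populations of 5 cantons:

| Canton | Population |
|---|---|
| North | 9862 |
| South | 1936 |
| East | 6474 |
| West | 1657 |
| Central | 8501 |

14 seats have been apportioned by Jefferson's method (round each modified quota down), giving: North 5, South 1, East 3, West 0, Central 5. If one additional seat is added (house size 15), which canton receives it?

Priority for the next seat is population ÷ (current seats + 1).
Priorities: North 1643.667, South 968.000, East 1618.500, West 1657.000, Central 1416.833.
Highest priority: West.

West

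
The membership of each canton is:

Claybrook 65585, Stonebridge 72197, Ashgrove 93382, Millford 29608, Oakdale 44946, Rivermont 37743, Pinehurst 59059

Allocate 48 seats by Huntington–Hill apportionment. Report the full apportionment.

With divisor 8474: modified quotas Claybrook 7.740, Stonebridge 8.520, Ashgrove 11.020, Millford 3.494, Oakdale 5.304, Rivermont 4.454, Pinehurst 6.969.
Geometric-mean thresholds: Claybrook √(7·8)=7.483, Stonebridge √(8·9)=8.485, Ashgrove √(11·12)=11.489, Millford √(3·4)=3.464, Oakdale √(5·6)=5.477, Rivermont √(4·5)=4.472, Pinehurst √(6·7)=6.481.
Each quota rounded against its threshold gives Claybrook 8, Stonebridge 9, Ashgrove 11, Millford 4, Oakdale 5, Rivermont 4, Pinehurst 7 (total 48).

Claybrook 8, Stonebridge 9, Ashgrove 11, Millford 4, Oakdale 5, Rivermont 4, Pinehurst 7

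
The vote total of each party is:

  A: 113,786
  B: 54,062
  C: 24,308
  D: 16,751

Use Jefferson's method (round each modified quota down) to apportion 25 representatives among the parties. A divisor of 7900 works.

A: 14, B: 6, C: 3, D: 2

With modified divisor 7900: modified quotas A 14.403, B 6.843, C 3.077, D 2.120.
Rounding down: A 14, B 6, C 3, D 2 (total 25).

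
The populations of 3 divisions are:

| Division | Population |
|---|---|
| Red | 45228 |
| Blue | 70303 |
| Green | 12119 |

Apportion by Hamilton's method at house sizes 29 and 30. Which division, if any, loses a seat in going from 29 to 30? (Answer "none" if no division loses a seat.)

none

At 29 seats: Red 10, Blue 16, Green 3.
At 30 seats: Red 11, Blue 16, Green 3.
No division's allocation decreased.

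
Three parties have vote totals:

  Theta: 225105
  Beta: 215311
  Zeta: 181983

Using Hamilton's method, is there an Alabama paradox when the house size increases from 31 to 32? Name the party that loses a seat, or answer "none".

At 31 seats: Theta 11, Beta 11, Zeta 9.
At 32 seats: Theta 12, Beta 11, Zeta 9.
No party's allocation decreased.

none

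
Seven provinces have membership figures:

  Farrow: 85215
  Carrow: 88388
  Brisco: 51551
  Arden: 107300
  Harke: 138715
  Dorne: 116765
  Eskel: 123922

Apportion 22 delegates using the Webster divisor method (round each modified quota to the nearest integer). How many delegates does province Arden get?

Standard divisor 711856/22 ≈ 32357.091; standard quotas: Farrow 2.634, Carrow 2.732, Brisco 1.593, Arden 3.316, Harke 4.287, Dorne 3.609, Eskel 3.830.
Rounding to the nearest integer gives 3, 3, 2, 3, 4, 4, 4 = 23 seats, so the divisor must be adjusted.
With modified divisor 33700: modified quotas Farrow 2.529, Carrow 2.623, Brisco 1.530, Arden 3.184, Harke 4.116, Dorne 3.465, Eskel 3.677.
Rounding to the nearest integer: Farrow 3, Carrow 3, Brisco 2, Arden 3, Harke 4, Dorne 3, Eskel 4 (total 22).
Arden receives 3.

3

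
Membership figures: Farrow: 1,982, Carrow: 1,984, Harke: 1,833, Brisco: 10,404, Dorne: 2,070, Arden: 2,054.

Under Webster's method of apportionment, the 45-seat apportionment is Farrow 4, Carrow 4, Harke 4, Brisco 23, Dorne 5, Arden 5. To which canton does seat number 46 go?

Brisco

Priority for the next seat is population ÷ (current seats + 0.5).
Priorities: Farrow 440.444, Carrow 440.889, Harke 407.333, Brisco 442.723, Dorne 376.364, Arden 373.455.
Highest priority: Brisco.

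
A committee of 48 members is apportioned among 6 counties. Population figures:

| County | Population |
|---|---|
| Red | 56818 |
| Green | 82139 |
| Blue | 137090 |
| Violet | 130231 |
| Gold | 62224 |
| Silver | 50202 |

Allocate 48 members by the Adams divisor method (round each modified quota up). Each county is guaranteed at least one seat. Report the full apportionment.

Standard divisor 518704/48 ≈ 10806.333; standard quotas: Red 5.258, Green 7.601, Blue 12.686, Violet 12.051, Gold 5.758, Silver 4.646.
Rounding up gives 6, 8, 13, 13, 6, 5 = 51 seats, so the divisor must be adjusted.
With modified divisor 11600: modified quotas Red 4.898, Green 7.081, Blue 11.818, Violet 11.227, Gold 5.364, Silver 4.328.
Rounding up: Red 5, Green 8, Blue 12, Violet 12, Gold 6, Silver 5 (total 48).

Red: 5, Green: 8, Blue: 12, Violet: 12, Gold: 6, Silver: 5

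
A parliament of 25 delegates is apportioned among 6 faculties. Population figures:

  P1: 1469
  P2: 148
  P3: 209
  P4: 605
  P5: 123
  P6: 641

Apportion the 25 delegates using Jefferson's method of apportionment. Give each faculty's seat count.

P1=12; P2=1; P3=1; P4=5; P5=1; P6=5

Standard divisor 3195/25 ≈ 127.8; standard quotas: P1 11.495, P2 1.158, P3 1.635, P4 4.734, P5 0.962, P6 5.016.
Rounding down gives 11, 1, 1, 4, 0, 5 = 22 seats, so the divisor must be adjusted.
With modified divisor 120: modified quotas P1 12.242, P2 1.233, P3 1.742, P4 5.042, P5 1.025, P6 5.342.
Rounding down: P1 12, P2 1, P3 1, P4 5, P5 1, P6 5 (total 25).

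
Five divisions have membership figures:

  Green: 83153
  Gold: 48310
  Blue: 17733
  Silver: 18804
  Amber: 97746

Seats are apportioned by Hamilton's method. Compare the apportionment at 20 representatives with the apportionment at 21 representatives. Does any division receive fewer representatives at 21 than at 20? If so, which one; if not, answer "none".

At 20 seats: Green 6, Gold 4, Blue 1, Silver 2, Amber 7.
At 21 seats: Green 7, Gold 4, Blue 1, Silver 1, Amber 8.
Silver drops from 2 to 1.

Silver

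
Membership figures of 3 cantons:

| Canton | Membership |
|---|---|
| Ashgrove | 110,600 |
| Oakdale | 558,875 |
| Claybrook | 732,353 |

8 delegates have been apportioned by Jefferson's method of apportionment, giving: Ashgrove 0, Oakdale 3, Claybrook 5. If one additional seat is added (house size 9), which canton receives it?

Oakdale

Priority for the next seat is population ÷ (current seats + 1).
Priorities: Ashgrove 110600.000, Oakdale 139718.750, Claybrook 122058.833.
Highest priority: Oakdale.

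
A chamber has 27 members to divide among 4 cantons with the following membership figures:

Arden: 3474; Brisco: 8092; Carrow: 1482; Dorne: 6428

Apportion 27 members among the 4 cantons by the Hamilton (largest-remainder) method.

Total 19476; standard divisor 19476/27 ≈ 721.333.
Standard quotas: Arden 4.8161, Brisco 11.2181, Carrow 2.0545, Dorne 8.9113.
Lower quotas: Arden 4, Brisco 11, Carrow 2, Dorne 8 (sum 25, leaving 2 seats).
Remainders in descending order: Dorne 0.9113, Arden 0.8161, Brisco 0.2181, Carrow 0.0545.
The surplus seats go to Dorne, Arden.

Arden: 5, Brisco: 11, Carrow: 2, Dorne: 9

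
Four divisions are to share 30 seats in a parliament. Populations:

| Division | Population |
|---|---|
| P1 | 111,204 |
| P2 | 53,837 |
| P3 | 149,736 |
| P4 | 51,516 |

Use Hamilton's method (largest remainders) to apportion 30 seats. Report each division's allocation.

P1: 9; P2: 5; P3: 12; P4: 4

Standard divisor: 366293 ÷ 30 ≈ 12209.767.
Standard quotas: P1 9.1078, P2 4.4093, P3 12.2636, P4 4.2192.
Lower quotas: P1 9, P2 4, P3 12, P4 4 (sum 29, leaving 1 seat).
Remainders in descending order: P2 0.4093, P3 0.2636, P4 0.2192, P1 0.1078.
The surplus seat goes to P2.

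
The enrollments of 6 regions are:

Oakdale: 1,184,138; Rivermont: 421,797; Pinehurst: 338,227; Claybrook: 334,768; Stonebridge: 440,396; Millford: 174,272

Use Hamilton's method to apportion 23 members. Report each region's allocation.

Standard divisor: 2893598 ÷ 23 ≈ 125808.609.
Standard quotas: Oakdale 9.4122, Rivermont 3.3527, Pinehurst 2.6884, Claybrook 2.6609, Stonebridge 3.5005, Millford 1.3852.
Lower quotas: Oakdale 9, Rivermont 3, Pinehurst 2, Claybrook 2, Stonebridge 3, Millford 1 (sum 20, leaving 3 seats).
Remainders in descending order: Pinehurst 0.6884, Claybrook 0.6609, Stonebridge 0.5005, Oakdale 0.4122, Millford 0.3852, Rivermont 0.3527.
Largest remainders: Pinehurst, Claybrook, Stonebridge receive the extra seats.

Oakdale 9, Rivermont 3, Pinehurst 3, Claybrook 3, Stonebridge 4, Millford 1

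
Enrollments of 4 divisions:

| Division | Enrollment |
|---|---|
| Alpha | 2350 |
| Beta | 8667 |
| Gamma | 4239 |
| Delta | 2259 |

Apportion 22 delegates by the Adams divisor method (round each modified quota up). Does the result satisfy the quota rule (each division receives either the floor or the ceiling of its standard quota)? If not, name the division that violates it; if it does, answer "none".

none

Standard quotas: Alpha 2.952, Beta 10.886, Gamma 5.324, Delta 2.837.
Adams allocation: Alpha 3, Beta 11, Gamma 5, Delta 3.
Every allocation lies between the lower and upper quota.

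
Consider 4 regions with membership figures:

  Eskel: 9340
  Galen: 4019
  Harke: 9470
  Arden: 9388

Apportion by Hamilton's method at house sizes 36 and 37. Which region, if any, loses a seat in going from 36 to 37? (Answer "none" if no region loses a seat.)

Galen

At 36 seats: Eskel 10, Galen 5, Harke 11, Arden 10.
At 37 seats: Eskel 11, Galen 4, Harke 11, Arden 11.
Galen drops from 5 to 4.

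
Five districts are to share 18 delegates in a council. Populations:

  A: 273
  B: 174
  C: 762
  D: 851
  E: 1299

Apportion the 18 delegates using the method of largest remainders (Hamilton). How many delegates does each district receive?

A: 1, B: 1, C: 4, D: 5, E: 7

Standard divisor: 3359 ÷ 18 ≈ 186.611.
Standard quotas: A 1.463, B 0.932, C 4.083, D 4.560, E 6.961.
Lower quotas: A 1, B 0, C 4, D 4, E 6 (sum 15, leaving 3 seats).
Remainders in descending order: E 0.961, B 0.932, D 0.560, A 0.463, C 0.083.
Largest remainders: E, B, D receive the extra seats.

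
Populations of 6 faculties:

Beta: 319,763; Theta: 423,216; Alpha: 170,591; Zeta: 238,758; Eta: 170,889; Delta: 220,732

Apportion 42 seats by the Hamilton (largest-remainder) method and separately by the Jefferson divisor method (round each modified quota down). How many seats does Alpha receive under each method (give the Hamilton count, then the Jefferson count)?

5 and 4

Hamilton: Beta 9, Theta 11, Alpha 5, Zeta 6, Eta 5, Delta 6.
Jefferson: Beta 9, Theta 12, Alpha 4, Zeta 6, Eta 5, Delta 6.
Alpha gets 5 under Hamilton and 4 under Jefferson.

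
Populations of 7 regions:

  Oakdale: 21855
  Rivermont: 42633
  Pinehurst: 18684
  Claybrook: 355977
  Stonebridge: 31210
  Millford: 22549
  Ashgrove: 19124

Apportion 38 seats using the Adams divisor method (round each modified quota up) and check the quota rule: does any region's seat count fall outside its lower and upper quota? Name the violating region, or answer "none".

Standard quotas: Oakdale 1.622, Rivermont 3.164, Pinehurst 1.387, Claybrook 26.419, Stonebridge 2.316, Millford 1.673, Ashgrove 1.419.
Adams allocation: Oakdale 2, Rivermont 3, Pinehurst 2, Claybrook 24, Stonebridge 3, Millford 2, Ashgrove 2.
Claybrook has quota 26.419 (lower 26, upper 27) but receives 24 — outside the quota interval.

Claybrook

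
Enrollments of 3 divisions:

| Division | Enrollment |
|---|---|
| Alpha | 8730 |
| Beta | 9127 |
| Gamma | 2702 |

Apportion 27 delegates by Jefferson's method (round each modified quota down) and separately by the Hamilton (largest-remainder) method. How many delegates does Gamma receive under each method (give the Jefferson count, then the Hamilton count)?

3 and 4

Jefferson: Alpha 12, Beta 12, Gamma 3.
Hamilton: Alpha 11, Beta 12, Gamma 4.
Gamma gets 3 under Jefferson and 4 under Hamilton.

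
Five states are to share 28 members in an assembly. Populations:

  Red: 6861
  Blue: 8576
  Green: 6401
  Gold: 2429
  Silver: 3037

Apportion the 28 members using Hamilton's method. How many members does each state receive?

Total 27304; standard divisor 27304/28 ≈ 975.143.
Standard quotas: Red 7.0359, Blue 8.7946, Green 6.5642, Gold 2.4909, Silver 3.1144.
Lower quotas: Red 7, Blue 8, Green 6, Gold 2, Silver 3 (sum 26, leaving 2 seats).
Remainders in descending order: Blue 0.7946, Green 0.5642, Gold 0.4909, Silver 0.1144, Red 0.0359.
Largest remainders: Blue, Green receive the extra seats.

Red: 7; Blue: 9; Green: 7; Gold: 2; Silver: 3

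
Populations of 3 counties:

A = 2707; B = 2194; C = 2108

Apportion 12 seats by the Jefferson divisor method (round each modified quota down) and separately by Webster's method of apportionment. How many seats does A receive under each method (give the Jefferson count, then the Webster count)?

5 and 4

Jefferson: A 5, B 4, C 3.
Webster: A 4, B 4, C 4.
A gets 5 under Jefferson and 4 under Webster.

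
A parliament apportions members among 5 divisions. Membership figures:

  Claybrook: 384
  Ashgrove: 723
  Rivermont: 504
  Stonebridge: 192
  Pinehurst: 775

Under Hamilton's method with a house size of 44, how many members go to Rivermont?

9

Total 2578; standard divisor 2578/44 ≈ 58.591.
Standard quotas: Claybrook 6.554, Ashgrove 12.340, Rivermont 8.602, Stonebridge 3.277, Pinehurst 13.227.
Lower quotas: Claybrook 6, Ashgrove 12, Rivermont 8, Stonebridge 3, Pinehurst 13 (sum 42, leaving 2 seats).
Remainders in descending order: Rivermont 0.602, Claybrook 0.554, Ashgrove 0.340, Stonebridge 0.277, Pinehurst 0.227.
The surplus seats go to Rivermont, Claybrook.
Rivermont receives 9.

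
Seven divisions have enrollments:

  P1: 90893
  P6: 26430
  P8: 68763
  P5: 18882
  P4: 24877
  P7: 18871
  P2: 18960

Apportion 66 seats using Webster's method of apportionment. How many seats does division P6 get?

6

Standard divisor 267676/66 ≈ 4055.697; standard quotas: P1 22.411, P6 6.517, P8 16.955, P5 4.656, P4 6.134, P7 4.653, P2 4.675.
Rounding to the nearest integer gives 22, 7, 17, 5, 6, 5, 5 = 67 seats, so the divisor must be adjusted.
With modified divisor 4100: modified quotas P1 22.169, P6 6.446, P8 16.771, P5 4.605, P4 6.068, P7 4.603, P2 4.624.
Rounding to the nearest integer: P1 22, P6 6, P8 17, P5 5, P4 6, P7 5, P2 5 (total 66).
P6 receives 6.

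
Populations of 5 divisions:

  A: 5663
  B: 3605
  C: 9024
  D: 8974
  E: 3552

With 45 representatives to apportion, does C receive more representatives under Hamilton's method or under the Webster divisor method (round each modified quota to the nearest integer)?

Webster

Hamilton: A 9, B 5, C 13, D 13, E 5.
Webster: A 8, B 5, C 14, D 13, E 5.
C gets 13 under Hamilton and 14 under Webster.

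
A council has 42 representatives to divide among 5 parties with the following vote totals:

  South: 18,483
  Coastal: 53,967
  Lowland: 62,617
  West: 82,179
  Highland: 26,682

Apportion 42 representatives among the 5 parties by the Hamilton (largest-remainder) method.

The standard divisor is 243928/42 ≈ 5807.81.
Standard quotas: South 3.1824, Coastal 9.2921, Lowland 10.7815, West 14.1497, Highland 4.5942.
Lower quotas: South 3, Coastal 9, Lowland 10, West 14, Highland 4 (sum 40, leaving 2 seats).
Remainders in descending order: Lowland 0.7815, Highland 0.5942, Coastal 0.2921, South 0.1824, West 0.1497.
Largest remainders: Lowland, Highland receive the extra seats.

South: 3, Coastal: 9, Lowland: 11, West: 14, Highland: 5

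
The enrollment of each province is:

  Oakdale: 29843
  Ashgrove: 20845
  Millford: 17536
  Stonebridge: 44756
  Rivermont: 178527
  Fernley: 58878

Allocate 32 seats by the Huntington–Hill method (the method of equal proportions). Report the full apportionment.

Oakdale 3; Ashgrove 2; Millford 2; Stonebridge 4; Rivermont 16; Fernley 5

With divisor 11174: modified quotas Oakdale 2.671, Ashgrove 1.865, Millford 1.569, Stonebridge 4.005, Rivermont 15.977, Fernley 5.269.
Geometric-mean thresholds: Oakdale √(2·3)=2.449, Ashgrove √(1·2)=1.414, Millford √(1·2)=1.414, Stonebridge √(4·5)=4.472, Rivermont √(15·16)=15.492, Fernley √(5·6)=5.477.
Each quota rounded against its threshold gives Oakdale 3, Ashgrove 2, Millford 2, Stonebridge 4, Rivermont 16, Fernley 5 (total 32).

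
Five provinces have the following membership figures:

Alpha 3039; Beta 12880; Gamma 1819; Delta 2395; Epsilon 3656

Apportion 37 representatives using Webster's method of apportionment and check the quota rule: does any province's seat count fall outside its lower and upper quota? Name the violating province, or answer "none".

Standard quotas: Alpha 4.727, Beta 20.033, Gamma 2.829, Delta 3.725, Epsilon 5.686.
Webster allocation: Alpha 5, Beta 19, Gamma 3, Delta 4, Epsilon 6.
Beta has quota 20.033 (lower 20, upper 21) but receives 19 — outside the quota interval.

Beta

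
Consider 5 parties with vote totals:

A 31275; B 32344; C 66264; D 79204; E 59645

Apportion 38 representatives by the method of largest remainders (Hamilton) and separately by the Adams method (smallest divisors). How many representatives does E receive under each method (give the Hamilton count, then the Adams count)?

Hamilton: A 4, B 5, C 9, D 11, E 9.
Adams: A 5, B 5, C 9, D 11, E 8.
E gets 9 under Hamilton and 8 under Adams.

9 and 8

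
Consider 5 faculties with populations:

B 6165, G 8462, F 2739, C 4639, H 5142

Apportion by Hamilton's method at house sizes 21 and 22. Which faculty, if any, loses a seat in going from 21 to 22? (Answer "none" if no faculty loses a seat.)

At 21 seats: B 5, G 6, F 2, C 4, H 4.
At 22 seats: B 5, G 7, F 2, C 4, H 4.
No faculty's allocation decreased.

none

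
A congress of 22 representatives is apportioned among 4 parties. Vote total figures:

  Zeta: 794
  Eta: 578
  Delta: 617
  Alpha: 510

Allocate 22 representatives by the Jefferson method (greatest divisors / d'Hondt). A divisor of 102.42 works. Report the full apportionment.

Zeta 7, Eta 5, Delta 6, Alpha 4

With modified divisor 102.42: modified quotas Zeta 7.752, Eta 5.643, Delta 6.024, Alpha 4.979.
Rounding down: Zeta 7, Eta 5, Delta 6, Alpha 4 (total 22).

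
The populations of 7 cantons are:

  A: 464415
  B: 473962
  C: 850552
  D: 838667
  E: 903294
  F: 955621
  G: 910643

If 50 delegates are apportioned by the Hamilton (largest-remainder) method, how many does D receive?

Standard divisor: 5397154 ÷ 50 ≈ 107943.08.
Standard quotas: A 4.3024, B 4.3909, C 7.8796, D 7.7695, E 8.3682, F 8.8530, G 8.4363.
Lower quotas: A 4, B 4, C 7, D 7, E 8, F 8, G 8 (sum 46, leaving 4 seats).
Remainders in descending order: C 0.8796, F 0.8530, D 0.7695, G 0.4363, B 0.3909, E 0.3682, A 0.3024.
Largest remainders: C, F, D, G receive the extra seats.
D receives 8.

8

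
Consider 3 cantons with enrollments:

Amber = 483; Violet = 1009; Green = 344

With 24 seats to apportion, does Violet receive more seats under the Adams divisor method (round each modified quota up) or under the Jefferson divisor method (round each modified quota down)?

Jefferson

Adams: Amber 6, Violet 13, Green 5.
Jefferson: Amber 6, Violet 14, Green 4.
Violet gets 13 under Adams and 14 under Jefferson.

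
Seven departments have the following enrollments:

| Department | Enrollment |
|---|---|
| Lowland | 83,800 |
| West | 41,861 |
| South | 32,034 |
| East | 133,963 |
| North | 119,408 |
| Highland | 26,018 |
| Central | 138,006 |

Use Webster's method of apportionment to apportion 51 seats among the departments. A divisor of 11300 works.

With modified divisor 11300: modified quotas Lowland 7.416, West 3.705, South 2.835, East 11.855, North 10.567, Highland 2.302, Central 12.213.
Rounding to the nearest integer: Lowland 7, West 4, South 3, East 12, North 11, Highland 2, Central 12 (total 51).

Lowland=7, West=4, South=3, East=12, North=11, Highland=2, Central=12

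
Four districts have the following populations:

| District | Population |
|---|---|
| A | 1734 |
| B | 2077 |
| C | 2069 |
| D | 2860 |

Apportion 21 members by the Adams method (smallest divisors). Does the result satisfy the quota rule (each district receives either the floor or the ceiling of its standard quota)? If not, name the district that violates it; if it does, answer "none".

none

Standard quotas: A 4.166, B 4.991, C 4.971, D 6.872.
Adams allocation: A 4, B 5, C 5, D 7.
Every allocation lies between the lower and upper quota.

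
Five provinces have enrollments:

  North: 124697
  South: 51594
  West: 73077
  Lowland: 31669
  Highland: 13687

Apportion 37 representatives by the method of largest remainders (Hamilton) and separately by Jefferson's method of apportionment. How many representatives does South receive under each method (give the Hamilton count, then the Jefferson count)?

Hamilton: North 16, South 6, West 9, Lowland 4, Highland 2.
Jefferson: North 16, South 7, West 9, Lowland 4, Highland 1.
South gets 6 under Hamilton and 7 under Jefferson.

6 and 7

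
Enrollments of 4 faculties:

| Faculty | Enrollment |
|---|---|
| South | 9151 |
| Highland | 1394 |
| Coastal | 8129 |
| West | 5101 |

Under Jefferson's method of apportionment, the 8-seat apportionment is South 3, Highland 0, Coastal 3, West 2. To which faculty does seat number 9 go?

South

Priority for the next seat is population ÷ (current seats + 1).
Priorities: South 2287.750, Highland 1394.000, Coastal 2032.250, West 1700.333.
Highest priority: South.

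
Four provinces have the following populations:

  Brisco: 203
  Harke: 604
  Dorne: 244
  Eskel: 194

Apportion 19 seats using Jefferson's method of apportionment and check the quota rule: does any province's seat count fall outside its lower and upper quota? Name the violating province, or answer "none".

Standard quotas: Brisco 3.098, Harke 9.218, Dorne 3.724, Eskel 2.961.
Jefferson allocation: Brisco 3, Harke 9, Dorne 4, Eskel 3.
Every allocation lies between the lower and upper quota.

none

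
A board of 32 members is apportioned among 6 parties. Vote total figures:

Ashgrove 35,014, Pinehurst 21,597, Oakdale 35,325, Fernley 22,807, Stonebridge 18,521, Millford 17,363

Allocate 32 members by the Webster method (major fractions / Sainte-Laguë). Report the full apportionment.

Ashgrove=7; Pinehurst=5; Oakdale=7; Fernley=5; Stonebridge=4; Millford=4

Standard divisor 150627/32 ≈ 4707.094; standard quotas: Ashgrove 7.439, Pinehurst 4.588, Oakdale 7.505, Fernley 4.845, Stonebridge 3.935, Millford 3.689.
Rounding to the nearest integer gives 7, 5, 8, 5, 4, 4 = 33 seats, so the divisor must be adjusted.
With modified divisor 4750: modified quotas Ashgrove 7.371, Pinehurst 4.547, Oakdale 7.437, Fernley 4.801, Stonebridge 3.899, Millford 3.655.
Rounding to the nearest integer: Ashgrove 7, Pinehurst 5, Oakdale 7, Fernley 5, Stonebridge 4, Millford 4 (total 32).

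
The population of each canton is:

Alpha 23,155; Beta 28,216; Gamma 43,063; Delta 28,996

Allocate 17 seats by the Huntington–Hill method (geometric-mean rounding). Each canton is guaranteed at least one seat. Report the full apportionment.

With divisor 7273: modified quotas Alpha 3.184, Beta 3.880, Gamma 5.921, Delta 3.987.
Geometric-mean thresholds: Alpha √(3·4)=3.464, Beta √(3·4)=3.464, Gamma √(5·6)=5.477, Delta √(3·4)=3.464.
Each quota rounded against its threshold gives Alpha 3, Beta 4, Gamma 6, Delta 4 (total 17).

Alpha: 3, Beta: 4, Gamma: 6, Delta: 4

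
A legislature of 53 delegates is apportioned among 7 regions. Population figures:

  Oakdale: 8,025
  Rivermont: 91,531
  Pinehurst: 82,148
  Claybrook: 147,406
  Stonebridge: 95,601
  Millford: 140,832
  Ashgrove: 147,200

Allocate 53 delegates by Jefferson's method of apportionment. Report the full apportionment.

Standard divisor 712743/53 ≈ 13447.981; standard quotas: Oakdale 0.597, Rivermont 6.806, Pinehurst 6.109, Claybrook 10.961, Stonebridge 7.109, Millford 10.472, Ashgrove 10.946.
Rounding down gives 0, 6, 6, 10, 7, 10, 10 = 49 seats, so the divisor must be adjusted.
With modified divisor 12500: modified quotas Oakdale 0.642, Rivermont 7.322, Pinehurst 6.572, Claybrook 11.792, Stonebridge 7.648, Millford 11.267, Ashgrove 11.776.
Rounding down: Oakdale 0, Rivermont 7, Pinehurst 6, Claybrook 11, Stonebridge 7, Millford 11, Ashgrove 11 (total 53).

Oakdale=0, Rivermont=7, Pinehurst=6, Claybrook=11, Stonebridge=7, Millford=11, Ashgrove=11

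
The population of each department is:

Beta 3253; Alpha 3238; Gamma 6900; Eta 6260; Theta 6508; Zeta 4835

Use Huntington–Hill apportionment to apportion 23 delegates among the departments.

Beta=2, Alpha=2, Gamma=5, Eta=5, Theta=5, Zeta=4

With divisor 1362: modified quotas Beta 2.388, Alpha 2.377, Gamma 5.066, Eta 4.596, Theta 4.778, Zeta 3.550.
Geometric-mean thresholds: Beta √(2·3)=2.449, Alpha √(2·3)=2.449, Gamma √(5·6)=5.477, Eta √(4·5)=4.472, Theta √(4·5)=4.472, Zeta √(3·4)=3.464.
Each quota rounded against its threshold gives Beta 2, Alpha 2, Gamma 5, Eta 5, Theta 5, Zeta 4 (total 23).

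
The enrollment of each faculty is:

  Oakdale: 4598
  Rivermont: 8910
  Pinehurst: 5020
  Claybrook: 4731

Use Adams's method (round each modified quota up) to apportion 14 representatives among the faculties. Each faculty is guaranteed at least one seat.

Standard divisor 23259/14 ≈ 1661.357; standard quotas: Oakdale 2.768, Rivermont 5.363, Pinehurst 3.022, Claybrook 2.848.
Rounding up gives 3, 6, 4, 3 = 16 seats, so the divisor must be adjusted.
With modified divisor 2000: modified quotas Oakdale 2.299, Rivermont 4.455, Pinehurst 2.510, Claybrook 2.365.
Rounding up: Oakdale 3, Rivermont 5, Pinehurst 3, Claybrook 3 (total 14).

Oakdale: 3; Rivermont: 5; Pinehurst: 3; Claybrook: 3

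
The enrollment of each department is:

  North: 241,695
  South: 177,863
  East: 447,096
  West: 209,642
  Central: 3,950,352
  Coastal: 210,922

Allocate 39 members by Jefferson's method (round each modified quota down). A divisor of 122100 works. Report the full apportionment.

North 1, South 1, East 3, West 1, Central 32, Coastal 1

With modified divisor 122100: modified quotas North 1.979, South 1.457, East 3.662, West 1.717, Central 32.353, Coastal 1.727.
Rounding down: North 1, South 1, East 3, West 1, Central 32, Coastal 1 (total 39).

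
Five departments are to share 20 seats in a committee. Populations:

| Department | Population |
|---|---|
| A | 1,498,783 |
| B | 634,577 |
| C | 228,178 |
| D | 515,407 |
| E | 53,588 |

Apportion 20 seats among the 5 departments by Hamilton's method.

Standard divisor: 2930533 ÷ 20 ≈ 146526.65.
Standard quotas: A 10.2287, B 4.3308, C 1.5572, D 3.5175, E 0.3657.
Lower quotas: A 10, B 4, C 1, D 3, E 0 (sum 18, leaving 2 seats).
Remainders in descending order: C 0.5572, D 0.5175, E 0.3657, B 0.3308, A 0.2287.
The surplus seats go to C, D.

A: 10; B: 4; C: 2; D: 4; E: 0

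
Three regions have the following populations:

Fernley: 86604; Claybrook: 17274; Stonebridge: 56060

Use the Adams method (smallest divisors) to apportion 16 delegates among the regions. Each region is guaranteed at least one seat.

Standard divisor 159938/16 ≈ 9996.125; standard quotas: Fernley 8.664, Claybrook 1.728, Stonebridge 5.608.
Rounding up gives 9, 2, 6 = 17 seats, so the divisor must be adjusted.
With modified divisor 11000: modified quotas Fernley 7.873, Claybrook 1.570, Stonebridge 5.096.
Rounding up: Fernley 8, Claybrook 2, Stonebridge 6 (total 16).

Fernley: 8; Claybrook: 2; Stonebridge: 6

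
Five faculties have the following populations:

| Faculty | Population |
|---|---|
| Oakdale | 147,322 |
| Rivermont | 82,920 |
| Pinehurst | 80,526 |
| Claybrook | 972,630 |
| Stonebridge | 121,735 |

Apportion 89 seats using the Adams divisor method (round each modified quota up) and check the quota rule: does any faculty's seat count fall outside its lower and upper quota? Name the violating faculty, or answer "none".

Standard quotas: Oakdale 9.331, Rivermont 5.252, Pinehurst 5.100, Claybrook 61.606, Stonebridge 7.711.
Adams allocation: Oakdale 10, Rivermont 6, Pinehurst 5, Claybrook 60, Stonebridge 8.
Claybrook has quota 61.606 (lower 61, upper 62) but receives 60 — outside the quota interval.

Claybrook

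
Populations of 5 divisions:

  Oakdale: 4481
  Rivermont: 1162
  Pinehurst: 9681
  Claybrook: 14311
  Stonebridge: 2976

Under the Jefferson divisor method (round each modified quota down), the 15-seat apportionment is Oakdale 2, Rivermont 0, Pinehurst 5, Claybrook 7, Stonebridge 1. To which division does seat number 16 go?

Claybrook

Priority for the next seat is population ÷ (current seats + 1).
Priorities: Oakdale 1493.667, Rivermont 1162.000, Pinehurst 1613.500, Claybrook 1788.875, Stonebridge 1488.000.
Highest priority: Claybrook.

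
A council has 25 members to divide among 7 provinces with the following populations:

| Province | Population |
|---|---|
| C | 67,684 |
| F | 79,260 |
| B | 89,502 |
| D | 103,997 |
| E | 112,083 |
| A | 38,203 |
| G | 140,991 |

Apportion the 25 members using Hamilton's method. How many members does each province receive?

Standard divisor: 631720 ÷ 25 ≈ 25268.8.
Standard quotas: C 2.6786, F 3.1367, B 3.5420, D 4.1156, E 4.4356, A 1.5119, G 5.5796.
Lower quotas: C 2, F 3, B 3, D 4, E 4, A 1, G 5 (sum 22, leaving 3 seats).
Remainders in descending order: C 0.6786, G 0.5796, B 0.5420, A 0.5119, E 0.4356, F 0.1367, D 0.1156.
Largest remainders: C, G, B receive the extra seats.

C 3, F 3, B 4, D 4, E 4, A 1, G 6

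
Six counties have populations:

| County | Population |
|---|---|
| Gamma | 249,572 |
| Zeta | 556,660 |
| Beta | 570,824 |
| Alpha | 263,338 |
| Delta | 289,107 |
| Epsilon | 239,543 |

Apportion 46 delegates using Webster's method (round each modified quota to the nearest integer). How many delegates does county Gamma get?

Standard divisor 2169044/46 ≈ 47153.13; standard quotas: Gamma 5.293, Zeta 11.805, Beta 12.106, Alpha 5.585, Delta 6.131, Epsilon 5.080.
Rounding to the nearest integer gives Gamma 5, Zeta 12, Beta 12, Alpha 6, Delta 6, Epsilon 5 — total 46, matching the house size, so no adjustment is needed.
Gamma receives 5.

5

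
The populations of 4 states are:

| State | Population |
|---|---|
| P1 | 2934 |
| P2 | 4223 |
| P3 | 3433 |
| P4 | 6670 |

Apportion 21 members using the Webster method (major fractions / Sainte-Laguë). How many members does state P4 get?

8

Standard divisor 17260/21 ≈ 821.905; standard quotas: P1 3.570, P2 5.138, P3 4.177, P4 8.115.
Rounding to the nearest integer gives P1 4, P2 5, P3 4, P4 8 — total 21, matching the house size, so no adjustment is needed.
P4 receives 8.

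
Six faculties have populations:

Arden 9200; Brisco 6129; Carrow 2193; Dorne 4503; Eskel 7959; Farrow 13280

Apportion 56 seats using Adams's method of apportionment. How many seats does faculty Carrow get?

Standard divisor 43264/56 ≈ 772.571; standard quotas: Arden 11.908, Brisco 7.933, Carrow 2.839, Dorne 5.829, Eskel 10.302, Farrow 17.189.
Rounding up gives 12, 8, 3, 6, 11, 18 = 58 seats, so the divisor must be adjusted.
With modified divisor 800: modified quotas Arden 11.500, Brisco 7.661, Carrow 2.741, Dorne 5.629, Eskel 9.949, Farrow 16.600.
Rounding up: Arden 12, Brisco 8, Carrow 3, Dorne 6, Eskel 10, Farrow 17 (total 56).
Carrow receives 3.

3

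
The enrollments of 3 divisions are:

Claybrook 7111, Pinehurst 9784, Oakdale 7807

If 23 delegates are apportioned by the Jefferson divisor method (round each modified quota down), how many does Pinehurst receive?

Standard divisor 24702/23 ≈ 1074; standard quotas: Claybrook 6.621, Pinehurst 9.110, Oakdale 7.269.
Rounding down gives 6, 9, 7 = 22 seats, so the divisor must be adjusted.
With modified divisor 1000: modified quotas Claybrook 7.111, Pinehurst 9.784, Oakdale 7.807.
Rounding down: Claybrook 7, Pinehurst 9, Oakdale 7 (total 23).
Pinehurst receives 9.

9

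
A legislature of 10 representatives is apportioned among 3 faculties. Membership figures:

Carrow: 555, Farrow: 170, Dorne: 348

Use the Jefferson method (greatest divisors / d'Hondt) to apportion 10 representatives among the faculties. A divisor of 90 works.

Carrow: 6; Farrow: 1; Dorne: 3

With modified divisor 90: modified quotas Carrow 6.167, Farrow 1.889, Dorne 3.867.
Rounding down: Carrow 6, Farrow 1, Dorne 3 (total 10).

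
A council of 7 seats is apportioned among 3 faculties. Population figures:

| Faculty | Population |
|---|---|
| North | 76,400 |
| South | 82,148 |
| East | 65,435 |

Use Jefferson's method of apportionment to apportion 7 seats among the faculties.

North 2, South 3, East 2

Standard divisor 223983/7 ≈ 31997.571; standard quotas: North 2.388, South 2.567, East 2.045.
Rounding down gives 2, 2, 2 = 6 seats, so the divisor must be adjusted.
With modified divisor 26400: modified quotas North 2.894, South 3.112, East 2.479.
Rounding down: North 2, South 3, East 2 (total 7).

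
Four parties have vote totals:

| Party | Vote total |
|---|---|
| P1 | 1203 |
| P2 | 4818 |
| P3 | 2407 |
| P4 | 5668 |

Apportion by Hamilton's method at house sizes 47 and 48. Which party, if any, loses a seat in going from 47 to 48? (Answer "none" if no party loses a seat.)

At 47 seats: P1 4, P2 16, P3 8, P4 19.
At 48 seats: P1 4, P2 17, P3 8, P4 19.
No party's allocation decreased.

none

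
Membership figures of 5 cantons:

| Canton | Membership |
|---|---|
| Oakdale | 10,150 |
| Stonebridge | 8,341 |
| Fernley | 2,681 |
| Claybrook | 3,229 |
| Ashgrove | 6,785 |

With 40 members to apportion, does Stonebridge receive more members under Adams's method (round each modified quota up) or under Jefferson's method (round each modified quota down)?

Jefferson

Adams: Oakdale 13, Stonebridge 10, Fernley 4, Claybrook 4, Ashgrove 9.
Jefferson: Oakdale 13, Stonebridge 11, Fernley 3, Claybrook 4, Ashgrove 9.
Stonebridge gets 10 under Adams and 11 under Jefferson.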